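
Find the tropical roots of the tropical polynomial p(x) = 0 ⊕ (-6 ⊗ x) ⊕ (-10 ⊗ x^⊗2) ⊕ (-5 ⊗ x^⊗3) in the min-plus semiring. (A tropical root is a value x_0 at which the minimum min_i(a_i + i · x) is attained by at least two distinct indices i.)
Roots: {-5, 4, 6}

Each tropical root is a break point of the lower envelope of the lines y = a_i + i · x (there are 4 lines, with slopes 0, 1, ..., 3). Only the lines that attain the minimum somewhere contribute to roots; other lines are dominated. Here the surviving (envelope) indices are i = 3, i = 2, i = 1, i = 0.
Intersections between consecutive envelope lines give the roots: for adjacent envelope indices i < j the intersection is x = (a_i − a_j) / (j − i). Reading off the sorted break points: {-5, 4, 6}.
Verification: at each break x_0, at least two indices attain the minimum of min_i(a_i + i · x_0).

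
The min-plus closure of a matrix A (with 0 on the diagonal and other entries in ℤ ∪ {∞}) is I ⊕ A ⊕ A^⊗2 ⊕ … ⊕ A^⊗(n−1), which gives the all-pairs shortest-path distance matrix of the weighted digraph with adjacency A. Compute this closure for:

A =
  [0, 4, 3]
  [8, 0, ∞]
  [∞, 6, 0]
Closure =
  [0, 4, 3]
  [8, 0, 11]
  [14, 6, 0]

This is the Floyd-Warshall all-pairs shortest-path computation. For each intermediate vertex k = 0, 1, …, 2, update dist[i][j] ← min(dist[i][j], dist[i][k] + dist[k][j]). The final matrix gives, for each (i, j), the minimum total weight of any directed path from i to j (possibly empty when i = j).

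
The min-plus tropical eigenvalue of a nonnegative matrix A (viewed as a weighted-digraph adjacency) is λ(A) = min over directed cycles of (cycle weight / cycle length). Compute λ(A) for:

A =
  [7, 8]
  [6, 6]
λ(A) = 6

Enumerate directed cycles and compute their means (weight / length). Sample:
  cycle 0 → 0: weight = 7, length = 1, mean = 7/1 ≈ 7.000
  cycle 1 → 1: weight = 6, length = 1, mean = 6/1 ≈ 6.000
  cycle 0 → 1 → 0: weight = 14, length = 2, mean = 14/2 ≈ 7.000
  cycle 1 → 0 → 1: weight = 14, length = 2, mean = 14/2 ≈ 7.000
Minimum mean = 6.000, attained e.g. along the cycle 1 → 1 with weight 6 and length 1. So λ(A) = 6/1 = 6.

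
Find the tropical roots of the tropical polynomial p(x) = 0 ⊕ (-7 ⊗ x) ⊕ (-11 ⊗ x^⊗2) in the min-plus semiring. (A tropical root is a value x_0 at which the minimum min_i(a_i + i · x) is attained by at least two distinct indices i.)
Roots: {4, 7}

Each tropical root is a break point of the lower envelope of the lines y = a_i + i · x (there are 3 lines, with slopes 0, 1, ..., 2). Only the lines that attain the minimum somewhere contribute to roots; other lines are dominated. Here the surviving (envelope) indices are i = 2, i = 1, i = 0.
Intersections between consecutive envelope lines give the roots: for adjacent envelope indices i < j the intersection is x = (a_i − a_j) / (j − i). Reading off the sorted break points: {4, 7}.
Verification: at each break x_0, at least two indices attain the minimum of min_i(a_i + i · x_0).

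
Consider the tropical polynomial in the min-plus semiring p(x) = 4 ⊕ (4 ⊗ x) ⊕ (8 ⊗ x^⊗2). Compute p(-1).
p(-1) = 3

A tropical monomial a ⊗ x^⊗i evaluates to a + i · x. Evaluating each term at x = -1:
  Term 0 contributes 4 + 0 · -1 = 4
  Term 1 contributes 4 + 1 · -1 = 3
  Term 2 contributes 8 + 2 · -1 = 6
p(-1) = ⊕ of these = min[4, 3, 6] = 3.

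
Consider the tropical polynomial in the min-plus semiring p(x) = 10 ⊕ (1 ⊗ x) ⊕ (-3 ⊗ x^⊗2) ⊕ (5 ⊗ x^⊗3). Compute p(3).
p(3) = 3

A tropical monomial a ⊗ x^⊗i evaluates to a + i · x. Evaluating each term at x = 3:
  Term 0 contributes 10 + 0 · 3 = 10
  Term 1 contributes 1 + 1 · 3 = 4
  Term 2 contributes -3 + 2 · 3 = 3
  Term 3 contributes 5 + 3 · 3 = 14
p(3) = ⊕ of these = min[10, 4, 3, 14] = 3.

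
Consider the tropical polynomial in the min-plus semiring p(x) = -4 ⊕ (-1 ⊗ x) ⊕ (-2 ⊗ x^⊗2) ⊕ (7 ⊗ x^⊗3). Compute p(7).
p(7) = -4

A tropical monomial a ⊗ x^⊗i evaluates to a + i · x. Evaluating each term at x = 7:
  Term 0 contributes -4 + 0 · 7 = -4
  Term 1 contributes -1 + 1 · 7 = 6
  Term 2 contributes -2 + 2 · 7 = 12
  Term 3 contributes 7 + 3 · 7 = 28
p(7) = ⊕ of these = min[-4, 6, 12, 28] = -4.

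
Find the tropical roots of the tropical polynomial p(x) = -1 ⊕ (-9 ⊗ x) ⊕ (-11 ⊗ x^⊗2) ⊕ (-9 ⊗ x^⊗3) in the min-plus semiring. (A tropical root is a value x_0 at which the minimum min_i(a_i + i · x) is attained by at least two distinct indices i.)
Roots: {-2, 2, 8}

Each tropical root is a break point of the lower envelope of the lines y = a_i + i · x (there are 4 lines, with slopes 0, 1, ..., 3). Only the lines that attain the minimum somewhere contribute to roots; other lines are dominated. Here the surviving (envelope) indices are i = 3, i = 2, i = 1, i = 0.
Intersections between consecutive envelope lines give the roots: for adjacent envelope indices i < j the intersection is x = (a_i − a_j) / (j − i). Reading off the sorted break points: {-2, 2, 8}.
Verification: at each break x_0, at least two indices attain the minimum of min_i(a_i + i · x_0).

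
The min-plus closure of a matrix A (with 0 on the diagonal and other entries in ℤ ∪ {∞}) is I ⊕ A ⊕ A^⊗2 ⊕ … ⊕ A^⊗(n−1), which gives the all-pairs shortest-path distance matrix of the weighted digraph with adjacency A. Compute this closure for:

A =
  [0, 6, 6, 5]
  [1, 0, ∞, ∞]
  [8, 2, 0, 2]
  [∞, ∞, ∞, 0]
Closure =
  [0, 6, 6, 5]
  [1, 0, 7, 6]
  [3, 2, 0, 2]
  [∞, ∞, ∞, 0]

This is the Floyd-Warshall all-pairs shortest-path computation. For each intermediate vertex k = 0, 1, …, 3, update dist[i][j] ← min(dist[i][j], dist[i][k] + dist[k][j]). The final matrix gives, for each (i, j), the minimum total weight of any directed path from i to j (possibly empty when i = j).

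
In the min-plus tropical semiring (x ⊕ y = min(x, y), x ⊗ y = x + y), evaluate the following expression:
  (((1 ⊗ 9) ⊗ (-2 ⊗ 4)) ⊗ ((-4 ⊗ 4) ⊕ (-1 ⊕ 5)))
(((1 ⊗ 9) ⊗ (-2 ⊗ 4)) ⊗ ((-4 ⊗ 4) ⊕ (-1 ⊕ 5))) = 11

Expand innermost to outermost. Recall ⊕ takes the minimum of its arguments and ⊗ takes their sum. Working out the expression (((1 ⊗ 9) ⊗ (-2 ⊗ 4)) ⊗ ((-4 ⊗ 4) ⊕ (-1 ⊕ 5))) gives 11.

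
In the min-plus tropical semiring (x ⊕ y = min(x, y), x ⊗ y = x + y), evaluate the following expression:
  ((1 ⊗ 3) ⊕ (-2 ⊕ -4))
((1 ⊗ 3) ⊕ (-2 ⊕ -4)) = -4

Expand innermost to outermost. Recall ⊕ takes the minimum of its arguments and ⊗ takes their sum. Working out the expression ((1 ⊗ 3) ⊕ (-2 ⊕ -4)) gives -4.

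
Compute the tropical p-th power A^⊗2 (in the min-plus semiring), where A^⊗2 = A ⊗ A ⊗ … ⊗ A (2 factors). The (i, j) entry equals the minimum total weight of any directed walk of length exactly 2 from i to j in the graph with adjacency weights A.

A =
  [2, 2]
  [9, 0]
A^⊗2 =
  [4, 2]
  [9, 0]

Each entry (A^⊗2)_ij equals the minimum over all length-2 walks i = v_0 → v_1 → … → v_2 = j of Σ_t A[v_t][v_{t+1}]. For example, for (i, j) = (0, 1) we minimise over 2 possible intermediate vertex sequences; the minimum is 2, attained along the walk 0 → 1 → 1.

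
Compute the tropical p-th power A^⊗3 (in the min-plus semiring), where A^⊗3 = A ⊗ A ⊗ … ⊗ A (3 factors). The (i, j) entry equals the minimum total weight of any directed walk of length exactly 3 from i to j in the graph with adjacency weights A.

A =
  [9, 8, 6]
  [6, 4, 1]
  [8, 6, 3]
A^⊗3 =
  [17, 15, 12]
  [12, 10, 7]
  [14, 12, 9]

Each entry (A^⊗3)_ij equals the minimum over all length-3 walks i = v_0 → v_1 → … → v_3 = j of Σ_t A[v_t][v_{t+1}]. For example, for (i, j) = (0, 2) we minimise over 9 possible intermediate vertex sequences; the minimum is 12, attained along the walk 0 → 1 → 2 → 2.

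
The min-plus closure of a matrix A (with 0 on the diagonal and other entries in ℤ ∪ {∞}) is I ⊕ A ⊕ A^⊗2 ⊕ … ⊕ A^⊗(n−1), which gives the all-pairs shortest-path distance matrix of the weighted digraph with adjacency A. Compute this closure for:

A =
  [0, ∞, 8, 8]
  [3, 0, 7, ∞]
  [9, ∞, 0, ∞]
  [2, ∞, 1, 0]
Closure =
  [0, ∞, 8, 8]
  [3, 0, 7, 11]
  [9, ∞, 0, 17]
  [2, ∞, 1, 0]

This is the Floyd-Warshall all-pairs shortest-path computation. For each intermediate vertex k = 0, 1, …, 3, update dist[i][j] ← min(dist[i][j], dist[i][k] + dist[k][j]). The final matrix gives, for each (i, j), the minimum total weight of any directed path from i to j (possibly empty when i = j).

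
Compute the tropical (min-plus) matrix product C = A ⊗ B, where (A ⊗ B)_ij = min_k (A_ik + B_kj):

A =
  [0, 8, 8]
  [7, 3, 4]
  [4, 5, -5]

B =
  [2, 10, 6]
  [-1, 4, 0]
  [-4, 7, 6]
A ⊗ B =
  [2, 10, 6]
  [0, 7, 3]
  [-9, 2, 1]

Apply the min-plus product entry-by-entry:
  C[0][0] = min over k of (A[0][0] + B[0][0] = 0 + 2 = 2, A[0][1] + B[1][0] = 8 + -1 = 7, A[0][2] + B[2][0] = 8 + -4 = 4) = 2 (attained at k = 0)
  C[0][1] = min over k of (A[0][0] + B[0][1] = 0 + 10 = 10, A[0][1] + B[1][1] = 8 + 4 = 12, A[0][2] + B[2][1] = 8 + 7 = 15) = 10 (attained at k = 0)
  C[0][2] = min over k of (A[0][0] + B[0][2] = 0 + 6 = 6, A[0][1] + B[1][2] = 8 + 0 = 8, A[0][2] + B[2][2] = 8 + 6 = 14) = 6 (attained at k = 0)
  C[1][0] = min over k of (A[1][0] + B[0][0] = 7 + 2 = 9, A[1][1] + B[1][0] = 3 + -1 = 2, A[1][2] + B[2][0] = 4 + -4 = 0) = 0 (attained at k = 2)
  C[1][1] = min over k of (A[1][0] + B[0][1] = 7 + 10 = 17, A[1][1] + B[1][1] = 3 + 4 = 7, A[1][2] + B[2][1] = 4 + 7 = 11) = 7 (attained at k = 1)
  C[1][2] = min over k of (A[1][0] + B[0][2] = 7 + 6 = 13, A[1][1] + B[1][2] = 3 + 0 = 3, A[1][2] + B[2][2] = 4 + 6 = 10) = 3 (attained at k = 1)
  C[2][0] = min over k of (A[2][0] + B[0][0] = 4 + 2 = 6, A[2][1] + B[1][0] = 5 + -1 = 4, A[2][2] + B[2][0] = -5 + -4 = -9) = -9 (attained at k = 2)
  C[2][1] = min over k of (A[2][0] + B[0][1] = 4 + 10 = 14, A[2][1] + B[1][1] = 5 + 4 = 9, A[2][2] + B[2][1] = -5 + 7 = 2) = 2 (attained at k = 2)
  C[2][2] = min over k of (A[2][0] + B[0][2] = 4 + 6 = 10, A[2][1] + B[1][2] = 5 + 0 = 5, A[2][2] + B[2][2] = -5 + 6 = 1) = 1 (attained at k = 2)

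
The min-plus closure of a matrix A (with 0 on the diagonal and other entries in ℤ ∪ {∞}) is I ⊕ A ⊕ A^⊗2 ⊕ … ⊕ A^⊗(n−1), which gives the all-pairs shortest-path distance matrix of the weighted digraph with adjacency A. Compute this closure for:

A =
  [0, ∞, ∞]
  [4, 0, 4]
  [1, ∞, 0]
Closure =
  [0, ∞, ∞]
  [4, 0, 4]
  [1, ∞, 0]

This is the Floyd-Warshall all-pairs shortest-path computation. For each intermediate vertex k = 0, 1, …, 2, update dist[i][j] ← min(dist[i][j], dist[i][k] + dist[k][j]). The final matrix gives, for each (i, j), the minimum total weight of any directed path from i to j (possibly empty when i = j).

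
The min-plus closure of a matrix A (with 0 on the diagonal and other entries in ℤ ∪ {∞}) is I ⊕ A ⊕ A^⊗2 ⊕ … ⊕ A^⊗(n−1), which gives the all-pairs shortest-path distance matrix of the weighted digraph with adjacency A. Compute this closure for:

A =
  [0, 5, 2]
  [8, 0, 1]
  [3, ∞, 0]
Closure =
  [0, 5, 2]
  [4, 0, 1]
  [3, 8, 0]

This is the Floyd-Warshall all-pairs shortest-path computation. For each intermediate vertex k = 0, 1, …, 2, update dist[i][j] ← min(dist[i][j], dist[i][k] + dist[k][j]). The final matrix gives, for each (i, j), the minimum total weight of any directed path from i to j (possibly empty when i = j).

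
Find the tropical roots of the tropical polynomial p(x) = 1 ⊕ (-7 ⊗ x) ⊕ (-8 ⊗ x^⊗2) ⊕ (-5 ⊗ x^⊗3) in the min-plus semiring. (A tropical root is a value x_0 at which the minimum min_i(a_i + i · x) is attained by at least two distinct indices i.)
Roots: {-3, 1, 8}

Each tropical root is a break point of the lower envelope of the lines y = a_i + i · x (there are 4 lines, with slopes 0, 1, ..., 3). Only the lines that attain the minimum somewhere contribute to roots; other lines are dominated. Here the surviving (envelope) indices are i = 3, i = 2, i = 1, i = 0.
Intersections between consecutive envelope lines give the roots: for adjacent envelope indices i < j the intersection is x = (a_i − a_j) / (j − i). Reading off the sorted break points: {-3, 1, 8}.
Verification: at each break x_0, at least two indices attain the minimum of min_i(a_i + i · x_0).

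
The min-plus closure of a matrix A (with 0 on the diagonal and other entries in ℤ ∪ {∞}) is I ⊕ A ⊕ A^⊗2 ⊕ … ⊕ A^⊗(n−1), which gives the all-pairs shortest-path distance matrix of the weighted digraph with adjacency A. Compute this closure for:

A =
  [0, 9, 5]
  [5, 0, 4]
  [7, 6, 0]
Closure =
  [0, 9, 5]
  [5, 0, 4]
  [7, 6, 0]

This is the Floyd-Warshall all-pairs shortest-path computation. For each intermediate vertex k = 0, 1, …, 2, update dist[i][j] ← min(dist[i][j], dist[i][k] + dist[k][j]). The final matrix gives, for each (i, j), the minimum total weight of any directed path from i to j (possibly empty when i = j).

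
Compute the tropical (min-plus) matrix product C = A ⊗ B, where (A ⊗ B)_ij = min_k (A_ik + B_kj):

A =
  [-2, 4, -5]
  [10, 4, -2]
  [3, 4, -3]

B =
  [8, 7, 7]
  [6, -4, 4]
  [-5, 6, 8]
A ⊗ B =
  [-10, 0, 3]
  [-7, 0, 6]
  [-8, 0, 5]

Apply the min-plus product entry-by-entry:
  C[0][0] = min over k of (A[0][0] + B[0][0] = -2 + 8 = 6, A[0][1] + B[1][0] = 4 + 6 = 10, A[0][2] + B[2][0] = -5 + -5 = -10) = -10 (attained at k = 2)
  C[0][1] = min over k of (A[0][0] + B[0][1] = -2 + 7 = 5, A[0][1] + B[1][1] = 4 + -4 = 0, A[0][2] + B[2][1] = -5 + 6 = 1) = 0 (attained at k = 1)
  C[0][2] = min over k of (A[0][0] + B[0][2] = -2 + 7 = 5, A[0][1] + B[1][2] = 4 + 4 = 8, A[0][2] + B[2][2] = -5 + 8 = 3) = 3 (attained at k = 2)
  C[1][0] = min over k of (A[1][0] + B[0][0] = 10 + 8 = 18, A[1][1] + B[1][0] = 4 + 6 = 10, A[1][2] + B[2][0] = -2 + -5 = -7) = -7 (attained at k = 2)
  C[1][1] = min over k of (A[1][0] + B[0][1] = 10 + 7 = 17, A[1][1] + B[1][1] = 4 + -4 = 0, A[1][2] + B[2][1] = -2 + 6 = 4) = 0 (attained at k = 1)
  C[1][2] = min over k of (A[1][0] + B[0][2] = 10 + 7 = 17, A[1][1] + B[1][2] = 4 + 4 = 8, A[1][2] + B[2][2] = -2 + 8 = 6) = 6 (attained at k = 2)
  C[2][0] = min over k of (A[2][0] + B[0][0] = 3 + 8 = 11, A[2][1] + B[1][0] = 4 + 6 = 10, A[2][2] + B[2][0] = -3 + -5 = -8) = -8 (attained at k = 2)
  C[2][1] = min over k of (A[2][0] + B[0][1] = 3 + 7 = 10, A[2][1] + B[1][1] = 4 + -4 = 0, A[2][2] + B[2][1] = -3 + 6 = 3) = 0 (attained at k = 1)
  C[2][2] = min over k of (A[2][0] + B[0][2] = 3 + 7 = 10, A[2][1] + B[1][2] = 4 + 4 = 8, A[2][2] + B[2][2] = -3 + 8 = 5) = 5 (attained at k = 2)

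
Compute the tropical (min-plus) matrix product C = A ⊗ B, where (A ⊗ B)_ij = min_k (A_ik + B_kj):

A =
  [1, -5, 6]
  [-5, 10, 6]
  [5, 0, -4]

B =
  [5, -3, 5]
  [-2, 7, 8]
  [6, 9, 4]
A ⊗ B =
  [-7, -2, 3]
  [0, -8, 0]
  [-2, 2, 0]

Apply the min-plus product entry-by-entry:
  C[0][0] = min over k of (A[0][0] + B[0][0] = 1 + 5 = 6, A[0][1] + B[1][0] = -5 + -2 = -7, A[0][2] + B[2][0] = 6 + 6 = 12) = -7 (attained at k = 1)
  C[0][1] = min over k of (A[0][0] + B[0][1] = 1 + -3 = -2, A[0][1] + B[1][1] = -5 + 7 = 2, A[0][2] + B[2][1] = 6 + 9 = 15) = -2 (attained at k = 0)
  C[0][2] = min over k of (A[0][0] + B[0][2] = 1 + 5 = 6, A[0][1] + B[1][2] = -5 + 8 = 3, A[0][2] + B[2][2] = 6 + 4 = 10) = 3 (attained at k = 1)
  C[1][0] = min over k of (A[1][0] + B[0][0] = -5 + 5 = 0, A[1][1] + B[1][0] = 10 + -2 = 8, A[1][2] + B[2][0] = 6 + 6 = 12) = 0 (attained at k = 0)
  C[1][1] = min over k of (A[1][0] + B[0][1] = -5 + -3 = -8, A[1][1] + B[1][1] = 10 + 7 = 17, A[1][2] + B[2][1] = 6 + 9 = 15) = -8 (attained at k = 0)
  C[1][2] = min over k of (A[1][0] + B[0][2] = -5 + 5 = 0, A[1][1] + B[1][2] = 10 + 8 = 18, A[1][2] + B[2][2] = 6 + 4 = 10) = 0 (attained at k = 0)
  C[2][0] = min over k of (A[2][0] + B[0][0] = 5 + 5 = 10, A[2][1] + B[1][0] = 0 + -2 = -2, A[2][2] + B[2][0] = -4 + 6 = 2) = -2 (attained at k = 1)
  C[2][1] = min over k of (A[2][0] + B[0][1] = 5 + -3 = 2, A[2][1] + B[1][1] = 0 + 7 = 7, A[2][2] + B[2][1] = -4 + 9 = 5) = 2 (attained at k = 0)
  C[2][2] = min over k of (A[2][0] + B[0][2] = 5 + 5 = 10, A[2][1] + B[1][2] = 0 + 8 = 8, A[2][2] + B[2][2] = -4 + 4 = 0) = 0 (attained at k = 2)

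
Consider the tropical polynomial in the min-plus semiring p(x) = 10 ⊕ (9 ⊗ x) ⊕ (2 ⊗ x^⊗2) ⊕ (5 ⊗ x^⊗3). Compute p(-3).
p(-3) = -4

A tropical monomial a ⊗ x^⊗i evaluates to a + i · x. Evaluating each term at x = -3:
  Term 0 contributes 10 + 0 · -3 = 10
  Term 1 contributes 9 + 1 · -3 = 6
  Term 2 contributes 2 + 2 · -3 = -4
  Term 3 contributes 5 + 3 · -3 = -4
p(-3) = ⊕ of these = min[10, 6, -4, -4] = -4.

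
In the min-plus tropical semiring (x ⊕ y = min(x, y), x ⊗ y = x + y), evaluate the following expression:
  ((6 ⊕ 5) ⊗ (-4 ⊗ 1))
((6 ⊕ 5) ⊗ (-4 ⊗ 1)) = 2

Expand innermost to outermost. Recall ⊕ takes the minimum of its arguments and ⊗ takes their sum. Working out the expression ((6 ⊕ 5) ⊗ (-4 ⊗ 1)) gives 2.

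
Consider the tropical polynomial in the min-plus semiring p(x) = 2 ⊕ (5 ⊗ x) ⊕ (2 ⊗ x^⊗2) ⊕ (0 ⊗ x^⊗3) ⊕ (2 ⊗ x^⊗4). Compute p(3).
p(3) = 2

A tropical monomial a ⊗ x^⊗i evaluates to a + i · x. Evaluating each term at x = 3:
  Term 0 contributes 2 + 0 · 3 = 2
  Term 1 contributes 5 + 1 · 3 = 8
  Term 2 contributes 2 + 2 · 3 = 8
  Term 3 contributes 0 + 3 · 3 = 9
  Term 4 contributes 2 + 4 · 3 = 14
p(3) = ⊕ of these = min[2, 8, 8, 9, 14] = 2.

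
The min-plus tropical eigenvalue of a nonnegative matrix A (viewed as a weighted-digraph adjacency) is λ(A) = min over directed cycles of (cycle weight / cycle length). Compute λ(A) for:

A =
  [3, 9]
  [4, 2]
λ(A) = 2

Enumerate directed cycles and compute their means (weight / length). Sample:
  cycle 0 → 0: weight = 3, length = 1, mean = 3/1 ≈ 3.000
  cycle 1 → 1: weight = 2, length = 1, mean = 2/1 ≈ 2.000
  cycle 0 → 1 → 0: weight = 13, length = 2, mean = 13/2 ≈ 6.500
  cycle 1 → 0 → 1: weight = 13, length = 2, mean = 13/2 ≈ 6.500
Minimum mean = 2.000, attained e.g. along the cycle 1 → 1 with weight 2 and length 1. So λ(A) = 2/1 = 2.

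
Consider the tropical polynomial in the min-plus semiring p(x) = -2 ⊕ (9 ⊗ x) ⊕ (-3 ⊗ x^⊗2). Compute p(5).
p(5) = -2

A tropical monomial a ⊗ x^⊗i evaluates to a + i · x. Evaluating each term at x = 5:
  Term 0 contributes -2 + 0 · 5 = -2
  Term 1 contributes 9 + 1 · 5 = 14
  Term 2 contributes -3 + 2 · 5 = 7
p(5) = ⊕ of these = min[-2, 14, 7] = -2.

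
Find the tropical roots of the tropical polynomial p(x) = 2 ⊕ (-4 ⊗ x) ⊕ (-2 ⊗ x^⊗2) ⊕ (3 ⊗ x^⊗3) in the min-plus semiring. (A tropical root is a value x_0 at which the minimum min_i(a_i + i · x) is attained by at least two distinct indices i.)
Roots: {-5, -2, 6}

Each tropical root is a break point of the lower envelope of the lines y = a_i + i · x (there are 4 lines, with slopes 0, 1, ..., 3). Only the lines that attain the minimum somewhere contribute to roots; other lines are dominated. Here the surviving (envelope) indices are i = 3, i = 2, i = 1, i = 0.
Intersections between consecutive envelope lines give the roots: for adjacent envelope indices i < j the intersection is x = (a_i − a_j) / (j − i). Reading off the sorted break points: {-5, -2, 6}.
Verification: at each break x_0, at least two indices attain the minimum of min_i(a_i + i · x_0).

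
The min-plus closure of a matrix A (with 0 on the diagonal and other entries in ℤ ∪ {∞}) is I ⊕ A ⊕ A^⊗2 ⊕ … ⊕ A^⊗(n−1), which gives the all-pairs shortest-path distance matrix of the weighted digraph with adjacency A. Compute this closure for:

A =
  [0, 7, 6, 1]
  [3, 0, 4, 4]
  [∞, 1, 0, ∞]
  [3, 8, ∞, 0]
Closure =
  [0, 7, 6, 1]
  [3, 0, 4, 4]
  [4, 1, 0, 5]
  [3, 8, 9, 0]

This is the Floyd-Warshall all-pairs shortest-path computation. For each intermediate vertex k = 0, 1, …, 3, update dist[i][j] ← min(dist[i][j], dist[i][k] + dist[k][j]). The final matrix gives, for each (i, j), the minimum total weight of any directed path from i to j (possibly empty when i = j).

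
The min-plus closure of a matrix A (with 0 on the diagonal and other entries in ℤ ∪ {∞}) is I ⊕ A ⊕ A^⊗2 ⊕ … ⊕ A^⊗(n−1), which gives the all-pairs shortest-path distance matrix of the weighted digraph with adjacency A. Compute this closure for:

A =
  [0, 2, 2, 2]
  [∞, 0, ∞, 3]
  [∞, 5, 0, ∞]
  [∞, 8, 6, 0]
Closure =
  [0, 2, 2, 2]
  [∞, 0, 9, 3]
  [∞, 5, 0, 8]
  [∞, 8, 6, 0]

This is the Floyd-Warshall all-pairs shortest-path computation. For each intermediate vertex k = 0, 1, …, 3, update dist[i][j] ← min(dist[i][j], dist[i][k] + dist[k][j]). The final matrix gives, for each (i, j), the minimum total weight of any directed path from i to j (possibly empty when i = j).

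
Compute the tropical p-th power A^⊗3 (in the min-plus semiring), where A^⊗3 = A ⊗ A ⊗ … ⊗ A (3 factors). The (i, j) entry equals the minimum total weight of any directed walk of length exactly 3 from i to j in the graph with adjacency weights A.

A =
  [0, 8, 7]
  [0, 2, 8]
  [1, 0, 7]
A^⊗3 =
  [0, 7, 7]
  [0, 6, 7]
  [0, 4, 7]

Each entry (A^⊗3)_ij equals the minimum over all length-3 walks i = v_0 → v_1 → … → v_3 = j of Σ_t A[v_t][v_{t+1}]. For example, for (i, j) = (0, 2) we minimise over 9 possible intermediate vertex sequences; the minimum is 7, attained along the walk 0 → 0 → 0 → 2.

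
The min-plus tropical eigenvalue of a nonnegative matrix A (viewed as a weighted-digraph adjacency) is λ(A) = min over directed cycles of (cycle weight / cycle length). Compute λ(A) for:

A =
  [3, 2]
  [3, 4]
λ(A) = 5/2

Enumerate directed cycles and compute their means (weight / length). Sample:
  cycle 0 → 0: weight = 3, length = 1, mean = 3/1 ≈ 3.000
  cycle 1 → 1: weight = 4, length = 1, mean = 4/1 ≈ 4.000
  cycle 0 → 1 → 0: weight = 5, length = 2, mean = 5/2 ≈ 2.500
  cycle 1 → 0 → 1: weight = 5, length = 2, mean = 5/2 ≈ 2.500
Minimum mean = 2.500, attained e.g. along the cycle 0 → 1 → 0 with weight 5 and length 2. So λ(A) = 5/2 = 5/2.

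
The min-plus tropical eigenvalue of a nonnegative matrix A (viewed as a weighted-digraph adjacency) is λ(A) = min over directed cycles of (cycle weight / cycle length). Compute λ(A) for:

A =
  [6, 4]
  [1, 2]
λ(A) = 2

Enumerate directed cycles and compute their means (weight / length). Sample:
  cycle 0 → 0: weight = 6, length = 1, mean = 6/1 ≈ 6.000
  cycle 1 → 1: weight = 2, length = 1, mean = 2/1 ≈ 2.000
  cycle 0 → 1 → 0: weight = 5, length = 2, mean = 5/2 ≈ 2.500
  cycle 1 → 0 → 1: weight = 5, length = 2, mean = 5/2 ≈ 2.500
Minimum mean = 2.000, attained e.g. along the cycle 1 → 1 with weight 2 and length 1. So λ(A) = 2/1 = 2.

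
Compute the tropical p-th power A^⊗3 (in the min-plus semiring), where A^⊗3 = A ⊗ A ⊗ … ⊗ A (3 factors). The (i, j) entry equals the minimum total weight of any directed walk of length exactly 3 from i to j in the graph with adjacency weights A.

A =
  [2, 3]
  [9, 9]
A^⊗3 =
  [6, 7]
  [13, 14]

Each entry (A^⊗3)_ij equals the minimum over all length-3 walks i = v_0 → v_1 → … → v_3 = j of Σ_t A[v_t][v_{t+1}]. For example, for (i, j) = (0, 1) we minimise over 4 possible intermediate vertex sequences; the minimum is 7, attained along the walk 0 → 0 → 0 → 1.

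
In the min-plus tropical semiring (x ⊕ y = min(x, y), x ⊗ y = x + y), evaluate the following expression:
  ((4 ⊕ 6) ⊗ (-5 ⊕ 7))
((4 ⊕ 6) ⊗ (-5 ⊕ 7)) = -1

Expand innermost to outermost. Recall ⊕ takes the minimum of its arguments and ⊗ takes their sum. Working out the expression ((4 ⊕ 6) ⊗ (-5 ⊕ 7)) gives -1.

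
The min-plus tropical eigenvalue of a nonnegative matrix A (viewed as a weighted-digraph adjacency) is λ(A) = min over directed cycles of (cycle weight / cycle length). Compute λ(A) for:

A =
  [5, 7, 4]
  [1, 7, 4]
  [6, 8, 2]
λ(A) = 2

Enumerate directed cycles and compute their means (weight / length). Sample:
  cycle 0 → 0: weight = 5, length = 1, mean = 5/1 ≈ 5.000
  cycle 1 → 1: weight = 7, length = 1, mean = 7/1 ≈ 7.000
  cycle 2 → 2: weight = 2, length = 1, mean = 2/1 ≈ 2.000
  cycle 0 → 1 → 0: weight = 8, length = 2, mean = 8/2 ≈ 4.000
  cycle 0 → 2 → 0: weight = 10, length = 2, mean = 10/2 ≈ 5.000
  cycle 1 → 0 → 1: weight = 8, length = 2, mean = 8/2 ≈ 4.000
Minimum mean = 2.000, attained e.g. along the cycle 2 → 2 with weight 2 and length 1. So λ(A) = 2/1 = 2.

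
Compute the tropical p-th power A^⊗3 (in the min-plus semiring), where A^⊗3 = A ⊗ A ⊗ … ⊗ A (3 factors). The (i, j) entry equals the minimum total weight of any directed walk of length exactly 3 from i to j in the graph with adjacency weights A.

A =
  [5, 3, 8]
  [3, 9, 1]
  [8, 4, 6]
A^⊗3 =
  [11, 8, 9]
  [8, 11, 6]
  [12, 9, 11]

Each entry (A^⊗3)_ij equals the minimum over all length-3 walks i = v_0 → v_1 → … → v_3 = j of Σ_t A[v_t][v_{t+1}]. For example, for (i, j) = (0, 2) we minimise over 9 possible intermediate vertex sequences; the minimum is 9, attained along the walk 0 → 0 → 1 → 2.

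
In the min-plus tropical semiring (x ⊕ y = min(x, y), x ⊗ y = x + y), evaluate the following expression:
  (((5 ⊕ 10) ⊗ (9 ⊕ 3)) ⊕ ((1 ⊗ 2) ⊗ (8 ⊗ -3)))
(((5 ⊕ 10) ⊗ (9 ⊕ 3)) ⊕ ((1 ⊗ 2) ⊗ (8 ⊗ -3))) = 8

Expand innermost to outermost. Recall ⊕ takes the minimum of its arguments and ⊗ takes their sum. Working out the expression (((5 ⊕ 10) ⊗ (9 ⊕ 3)) ⊕ ((1 ⊗ 2) ⊗ (8 ⊗ -3))) gives 8.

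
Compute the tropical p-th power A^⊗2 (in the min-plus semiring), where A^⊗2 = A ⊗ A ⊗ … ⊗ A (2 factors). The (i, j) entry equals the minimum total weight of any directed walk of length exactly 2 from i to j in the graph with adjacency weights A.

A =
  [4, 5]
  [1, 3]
A^⊗2 =
  [6, 8]
  [4, 6]

Each entry (A^⊗2)_ij equals the minimum over all length-2 walks i = v_0 → v_1 → … → v_2 = j of Σ_t A[v_t][v_{t+1}]. For example, for (i, j) = (0, 1) we minimise over 2 possible intermediate vertex sequences; the minimum is 8, attained along the walk 0 → 1 → 1.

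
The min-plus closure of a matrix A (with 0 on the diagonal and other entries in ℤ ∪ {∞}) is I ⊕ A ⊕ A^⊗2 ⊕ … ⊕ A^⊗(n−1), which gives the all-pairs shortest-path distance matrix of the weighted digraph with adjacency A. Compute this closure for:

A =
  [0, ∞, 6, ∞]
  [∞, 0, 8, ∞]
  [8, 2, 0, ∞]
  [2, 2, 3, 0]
Closure =
  [0, 8, 6, ∞]
  [16, 0, 8, ∞]
  [8, 2, 0, ∞]
  [2, 2, 3, 0]

This is the Floyd-Warshall all-pairs shortest-path computation. For each intermediate vertex k = 0, 1, …, 3, update dist[i][j] ← min(dist[i][j], dist[i][k] + dist[k][j]). The final matrix gives, for each (i, j), the minimum total weight of any directed path from i to j (possibly empty when i = j).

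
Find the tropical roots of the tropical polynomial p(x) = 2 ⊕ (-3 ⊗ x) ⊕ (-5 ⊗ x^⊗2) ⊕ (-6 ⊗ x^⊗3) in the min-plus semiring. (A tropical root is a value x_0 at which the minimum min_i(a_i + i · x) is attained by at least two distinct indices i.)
Roots: {1, 2, 5}

Each tropical root is a break point of the lower envelope of the lines y = a_i + i · x (there are 4 lines, with slopes 0, 1, ..., 3). Only the lines that attain the minimum somewhere contribute to roots; other lines are dominated. Here the surviving (envelope) indices are i = 3, i = 2, i = 1, i = 0.
Intersections between consecutive envelope lines give the roots: for adjacent envelope indices i < j the intersection is x = (a_i − a_j) / (j − i). Reading off the sorted break points: {1, 2, 5}.
Verification: at each break x_0, at least two indices attain the minimum of min_i(a_i + i · x_0).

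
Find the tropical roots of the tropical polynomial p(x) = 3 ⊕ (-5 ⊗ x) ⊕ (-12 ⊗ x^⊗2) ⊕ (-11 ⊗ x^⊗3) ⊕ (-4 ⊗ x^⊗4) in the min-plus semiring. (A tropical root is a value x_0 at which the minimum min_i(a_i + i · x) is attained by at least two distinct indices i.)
Roots: {-7, -1, 7, 8}

Each tropical root is a break point of the lower envelope of the lines y = a_i + i · x (there are 5 lines, with slopes 0, 1, ..., 4). Only the lines that attain the minimum somewhere contribute to roots; other lines are dominated. Here the surviving (envelope) indices are i = 4, i = 3, i = 2, i = 1, i = 0.
Intersections between consecutive envelope lines give the roots: for adjacent envelope indices i < j the intersection is x = (a_i − a_j) / (j − i). Reading off the sorted break points: {-7, -1, 7, 8}.
Verification: at each break x_0, at least two indices attain the minimum of min_i(a_i + i · x_0).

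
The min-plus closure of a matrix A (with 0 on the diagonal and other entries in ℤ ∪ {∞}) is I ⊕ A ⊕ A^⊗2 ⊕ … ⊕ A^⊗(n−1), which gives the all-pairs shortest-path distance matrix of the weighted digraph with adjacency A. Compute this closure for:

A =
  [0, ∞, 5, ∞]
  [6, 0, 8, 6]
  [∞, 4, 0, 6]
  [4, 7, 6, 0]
Closure =
  [0, 9, 5, 11]
  [6, 0, 8, 6]
  [10, 4, 0, 6]
  [4, 7, 6, 0]

This is the Floyd-Warshall all-pairs shortest-path computation. For each intermediate vertex k = 0, 1, …, 3, update dist[i][j] ← min(dist[i][j], dist[i][k] + dist[k][j]). The final matrix gives, for each (i, j), the minimum total weight of any directed path from i to j (possibly empty when i = j).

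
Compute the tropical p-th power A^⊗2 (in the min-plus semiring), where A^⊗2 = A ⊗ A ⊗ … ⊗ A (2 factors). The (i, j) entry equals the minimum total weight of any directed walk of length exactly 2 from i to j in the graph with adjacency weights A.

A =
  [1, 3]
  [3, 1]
A^⊗2 =
  [2, 4]
  [4, 2]

Each entry (A^⊗2)_ij equals the minimum over all length-2 walks i = v_0 → v_1 → … → v_2 = j of Σ_t A[v_t][v_{t+1}]. For example, for (i, j) = (0, 1) we minimise over 2 possible intermediate vertex sequences; the minimum is 4, attained along the walk 0 → 0 → 1.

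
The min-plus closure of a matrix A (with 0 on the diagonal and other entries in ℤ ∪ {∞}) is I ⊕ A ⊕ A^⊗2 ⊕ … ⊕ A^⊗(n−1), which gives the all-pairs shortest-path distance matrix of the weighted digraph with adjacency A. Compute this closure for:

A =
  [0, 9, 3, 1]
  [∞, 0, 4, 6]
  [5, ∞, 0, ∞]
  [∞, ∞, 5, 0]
Closure =
  [0, 9, 3, 1]
  [9, 0, 4, 6]
  [5, 14, 0, 6]
  [10, 19, 5, 0]

This is the Floyd-Warshall all-pairs shortest-path computation. For each intermediate vertex k = 0, 1, …, 3, update dist[i][j] ← min(dist[i][j], dist[i][k] + dist[k][j]). The final matrix gives, for each (i, j), the minimum total weight of any directed path from i to j (possibly empty when i = j).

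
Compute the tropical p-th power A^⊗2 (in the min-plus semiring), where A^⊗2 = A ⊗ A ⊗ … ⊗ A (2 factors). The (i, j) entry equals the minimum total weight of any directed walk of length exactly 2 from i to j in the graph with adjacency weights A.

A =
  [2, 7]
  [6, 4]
A^⊗2 =
  [4, 9]
  [8, 8]

Each entry (A^⊗2)_ij equals the minimum over all length-2 walks i = v_0 → v_1 → … → v_2 = j of Σ_t A[v_t][v_{t+1}]. For example, for (i, j) = (0, 1) we minimise over 2 possible intermediate vertex sequences; the minimum is 9, attained along the walk 0 → 0 → 1.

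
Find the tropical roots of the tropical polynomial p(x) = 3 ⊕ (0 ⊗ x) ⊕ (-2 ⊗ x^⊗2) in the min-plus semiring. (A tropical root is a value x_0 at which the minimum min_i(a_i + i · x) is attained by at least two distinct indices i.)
Roots: {2, 3}

Each tropical root is a break point of the lower envelope of the lines y = a_i + i · x (there are 3 lines, with slopes 0, 1, ..., 2). Only the lines that attain the minimum somewhere contribute to roots; other lines are dominated. Here the surviving (envelope) indices are i = 2, i = 1, i = 0.
Intersections between consecutive envelope lines give the roots: for adjacent envelope indices i < j the intersection is x = (a_i − a_j) / (j − i). Reading off the sorted break points: {2, 3}.
Verification: at each break x_0, at least two indices attain the minimum of min_i(a_i + i · x_0).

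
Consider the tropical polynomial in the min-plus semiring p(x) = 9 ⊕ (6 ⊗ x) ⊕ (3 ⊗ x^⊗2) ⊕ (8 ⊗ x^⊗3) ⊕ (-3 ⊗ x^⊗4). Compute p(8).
p(8) = 9

A tropical monomial a ⊗ x^⊗i evaluates to a + i · x. Evaluating each term at x = 8:
  Term 0 contributes 9 + 0 · 8 = 9
  Term 1 contributes 6 + 1 · 8 = 14
  Term 2 contributes 3 + 2 · 8 = 19
  Term 3 contributes 8 + 3 · 8 = 32
  Term 4 contributes -3 + 4 · 8 = 29
p(8) = ⊕ of these = min[9, 14, 19, 32, 29] = 9.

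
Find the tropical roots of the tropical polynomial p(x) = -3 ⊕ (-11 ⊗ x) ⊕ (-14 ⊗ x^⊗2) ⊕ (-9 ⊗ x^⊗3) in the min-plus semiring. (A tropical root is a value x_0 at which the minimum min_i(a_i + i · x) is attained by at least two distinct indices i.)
Roots: {-5, 3, 8}

Each tropical root is a break point of the lower envelope of the lines y = a_i + i · x (there are 4 lines, with slopes 0, 1, ..., 3). Only the lines that attain the minimum somewhere contribute to roots; other lines are dominated. Here the surviving (envelope) indices are i = 3, i = 2, i = 1, i = 0.
Intersections between consecutive envelope lines give the roots: for adjacent envelope indices i < j the intersection is x = (a_i − a_j) / (j − i). Reading off the sorted break points: {-5, 3, 8}.
Verification: at each break x_0, at least two indices attain the minimum of min_i(a_i + i · x_0).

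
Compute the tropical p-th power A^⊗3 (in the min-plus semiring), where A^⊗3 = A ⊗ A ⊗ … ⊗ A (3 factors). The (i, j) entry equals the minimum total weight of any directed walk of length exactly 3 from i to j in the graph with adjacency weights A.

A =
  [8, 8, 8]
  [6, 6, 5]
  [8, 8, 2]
A^⊗3 =
  [18, 18, 12]
  [15, 15, 9]
  [12, 12, 6]

Each entry (A^⊗3)_ij equals the minimum over all length-3 walks i = v_0 → v_1 → … → v_3 = j of Σ_t A[v_t][v_{t+1}]. For example, for (i, j) = (0, 2) we minimise over 9 possible intermediate vertex sequences; the minimum is 12, attained along the walk 0 → 2 → 2 → 2.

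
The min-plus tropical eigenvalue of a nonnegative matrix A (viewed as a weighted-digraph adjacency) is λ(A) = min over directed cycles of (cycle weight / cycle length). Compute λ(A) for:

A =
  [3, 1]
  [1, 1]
λ(A) = 1

Enumerate directed cycles and compute their means (weight / length). Sample:
  cycle 0 → 0: weight = 3, length = 1, mean = 3/1 ≈ 3.000
  cycle 1 → 1: weight = 1, length = 1, mean = 1/1 ≈ 1.000
  cycle 0 → 1 → 0: weight = 2, length = 2, mean = 2/2 ≈ 1.000
  cycle 1 → 0 → 1: weight = 2, length = 2, mean = 2/2 ≈ 1.000
Minimum mean = 1.000, attained e.g. along the cycle 1 → 1 with weight 1 and length 1. So λ(A) = 1/1 = 1.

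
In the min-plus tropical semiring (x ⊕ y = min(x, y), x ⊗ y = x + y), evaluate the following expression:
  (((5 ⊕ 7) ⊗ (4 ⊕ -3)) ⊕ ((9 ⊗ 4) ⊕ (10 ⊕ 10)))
(((5 ⊕ 7) ⊗ (4 ⊕ -3)) ⊕ ((9 ⊗ 4) ⊕ (10 ⊕ 10))) = 2

Expand innermost to outermost. Recall ⊕ takes the minimum of its arguments and ⊗ takes their sum. Working out the expression (((5 ⊕ 7) ⊗ (4 ⊕ -3)) ⊕ ((9 ⊗ 4) ⊕ (10 ⊕ 10))) gives 2.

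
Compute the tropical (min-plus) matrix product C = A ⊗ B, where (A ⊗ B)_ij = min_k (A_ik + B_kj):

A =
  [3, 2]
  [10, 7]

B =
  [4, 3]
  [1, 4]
A ⊗ B =
  [3, 6]
  [8, 11]

Apply the min-plus product entry-by-entry:
  C[0][0] = min over k of (A[0][0] + B[0][0] = 3 + 4 = 7, A[0][1] + B[1][0] = 2 + 1 = 3) = 3 (attained at k = 1)
  C[0][1] = min over k of (A[0][0] + B[0][1] = 3 + 3 = 6, A[0][1] + B[1][1] = 2 + 4 = 6) = 6 (attained at k = 0)
  C[1][0] = min over k of (A[1][0] + B[0][0] = 10 + 4 = 14, A[1][1] + B[1][0] = 7 + 1 = 8) = 8 (attained at k = 1)
  C[1][1] = min over k of (A[1][0] + B[0][1] = 10 + 3 = 13, A[1][1] + B[1][1] = 7 + 4 = 11) = 11 (attained at k = 1)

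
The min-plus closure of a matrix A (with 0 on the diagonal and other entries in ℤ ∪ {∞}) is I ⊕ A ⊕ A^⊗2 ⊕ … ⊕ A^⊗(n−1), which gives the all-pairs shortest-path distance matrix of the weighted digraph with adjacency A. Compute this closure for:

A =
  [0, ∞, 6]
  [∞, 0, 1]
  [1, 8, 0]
Closure =
  [0, 14, 6]
  [2, 0, 1]
  [1, 8, 0]

This is the Floyd-Warshall all-pairs shortest-path computation. For each intermediate vertex k = 0, 1, …, 2, update dist[i][j] ← min(dist[i][j], dist[i][k] + dist[k][j]). The final matrix gives, for each (i, j), the minimum total weight of any directed path from i to j (possibly empty when i = j).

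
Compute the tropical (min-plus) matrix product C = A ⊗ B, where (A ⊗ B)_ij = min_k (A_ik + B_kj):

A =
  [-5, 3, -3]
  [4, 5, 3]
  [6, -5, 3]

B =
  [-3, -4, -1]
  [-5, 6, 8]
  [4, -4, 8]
A ⊗ B =
  [-8, -9, -6]
  [0, -1, 3]
  [-10, -1, 3]

Apply the min-plus product entry-by-entry:
  C[0][0] = min over k of (A[0][0] + B[0][0] = -5 + -3 = -8, A[0][1] + B[1][0] = 3 + -5 = -2, A[0][2] + B[2][0] = -3 + 4 = 1) = -8 (attained at k = 0)
  C[0][1] = min over k of (A[0][0] + B[0][1] = -5 + -4 = -9, A[0][1] + B[1][1] = 3 + 6 = 9, A[0][2] + B[2][1] = -3 + -4 = -7) = -9 (attained at k = 0)
  C[0][2] = min over k of (A[0][0] + B[0][2] = -5 + -1 = -6, A[0][1] + B[1][2] = 3 + 8 = 11, A[0][2] + B[2][2] = -3 + 8 = 5) = -6 (attained at k = 0)
  C[1][0] = min over k of (A[1][0] + B[0][0] = 4 + -3 = 1, A[1][1] + B[1][0] = 5 + -5 = 0, A[1][2] + B[2][0] = 3 + 4 = 7) = 0 (attained at k = 1)
  C[1][1] = min over k of (A[1][0] + B[0][1] = 4 + -4 = 0, A[1][1] + B[1][1] = 5 + 6 = 11, A[1][2] + B[2][1] = 3 + -4 = -1) = -1 (attained at k = 2)
  C[1][2] = min over k of (A[1][0] + B[0][2] = 4 + -1 = 3, A[1][1] + B[1][2] = 5 + 8 = 13, A[1][2] + B[2][2] = 3 + 8 = 11) = 3 (attained at k = 0)
  C[2][0] = min over k of (A[2][0] + B[0][0] = 6 + -3 = 3, A[2][1] + B[1][0] = -5 + -5 = -10, A[2][2] + B[2][0] = 3 + 4 = 7) = -10 (attained at k = 1)
  C[2][1] = min over k of (A[2][0] + B[0][1] = 6 + -4 = 2, A[2][1] + B[1][1] = -5 + 6 = 1, A[2][2] + B[2][1] = 3 + -4 = -1) = -1 (attained at k = 2)
  C[2][2] = min over k of (A[2][0] + B[0][2] = 6 + -1 = 5, A[2][1] + B[1][2] = -5 + 8 = 3, A[2][2] + B[2][2] = 3 + 8 = 11) = 3 (attained at k = 1)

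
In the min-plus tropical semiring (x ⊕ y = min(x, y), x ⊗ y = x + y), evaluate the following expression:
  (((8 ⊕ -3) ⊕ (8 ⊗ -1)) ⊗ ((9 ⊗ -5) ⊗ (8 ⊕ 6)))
(((8 ⊕ -3) ⊕ (8 ⊗ -1)) ⊗ ((9 ⊗ -5) ⊗ (8 ⊕ 6))) = 7

Expand innermost to outermost. Recall ⊕ takes the minimum of its arguments and ⊗ takes their sum. Working out the expression (((8 ⊕ -3) ⊕ (8 ⊗ -1)) ⊗ ((9 ⊗ -5) ⊗ (8 ⊕ 6))) gives 7.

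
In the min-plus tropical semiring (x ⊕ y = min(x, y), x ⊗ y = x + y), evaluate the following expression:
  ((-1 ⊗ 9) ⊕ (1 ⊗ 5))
((-1 ⊗ 9) ⊕ (1 ⊗ 5)) = 6

Expand innermost to outermost. Recall ⊕ takes the minimum of its arguments and ⊗ takes their sum. Working out the expression ((-1 ⊗ 9) ⊕ (1 ⊗ 5)) gives 6.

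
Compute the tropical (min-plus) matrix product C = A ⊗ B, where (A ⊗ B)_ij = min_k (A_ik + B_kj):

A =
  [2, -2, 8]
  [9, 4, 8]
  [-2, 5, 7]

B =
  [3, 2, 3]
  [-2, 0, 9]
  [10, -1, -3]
A ⊗ B =
  [-4, -2, 5]
  [2, 4, 5]
  [1, 0, 1]

Apply the min-plus product entry-by-entry:
  C[0][0] = min over k of (A[0][0] + B[0][0] = 2 + 3 = 5, A[0][1] + B[1][0] = -2 + -2 = -4, A[0][2] + B[2][0] = 8 + 10 = 18) = -4 (attained at k = 1)
  C[0][1] = min over k of (A[0][0] + B[0][1] = 2 + 2 = 4, A[0][1] + B[1][1] = -2 + 0 = -2, A[0][2] + B[2][1] = 8 + -1 = 7) = -2 (attained at k = 1)
  C[0][2] = min over k of (A[0][0] + B[0][2] = 2 + 3 = 5, A[0][1] + B[1][2] = -2 + 9 = 7, A[0][2] + B[2][2] = 8 + -3 = 5) = 5 (attained at k = 0)
  C[1][0] = min over k of (A[1][0] + B[0][0] = 9 + 3 = 12, A[1][1] + B[1][0] = 4 + -2 = 2, A[1][2] + B[2][0] = 8 + 10 = 18) = 2 (attained at k = 1)
  C[1][1] = min over k of (A[1][0] + B[0][1] = 9 + 2 = 11, A[1][1] + B[1][1] = 4 + 0 = 4, A[1][2] + B[2][1] = 8 + -1 = 7) = 4 (attained at k = 1)
  C[1][2] = min over k of (A[1][0] + B[0][2] = 9 + 3 = 12, A[1][1] + B[1][2] = 4 + 9 = 13, A[1][2] + B[2][2] = 8 + -3 = 5) = 5 (attained at k = 2)
  C[2][0] = min over k of (A[2][0] + B[0][0] = -2 + 3 = 1, A[2][1] + B[1][0] = 5 + -2 = 3, A[2][2] + B[2][0] = 7 + 10 = 17) = 1 (attained at k = 0)
  C[2][1] = min over k of (A[2][0] + B[0][1] = -2 + 2 = 0, A[2][1] + B[1][1] = 5 + 0 = 5, A[2][2] + B[2][1] = 7 + -1 = 6) = 0 (attained at k = 0)
  C[2][2] = min over k of (A[2][0] + B[0][2] = -2 + 3 = 1, A[2][1] + B[1][2] = 5 + 9 = 14, A[2][2] + B[2][2] = 7 + -3 = 4) = 1 (attained at k = 0)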